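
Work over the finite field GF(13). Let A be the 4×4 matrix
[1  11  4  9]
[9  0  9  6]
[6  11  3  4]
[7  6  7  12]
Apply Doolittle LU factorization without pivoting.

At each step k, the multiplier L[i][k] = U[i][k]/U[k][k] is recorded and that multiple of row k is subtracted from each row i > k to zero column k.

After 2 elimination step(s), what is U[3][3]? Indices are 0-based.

k=0: U[0][0]=1
  eliminate (1,0): mult=9, new row 1: (0, 5, 12, 3); set L[1][0]=9
  eliminate (2,0): mult=6, new row 2: (0, 10, 5, 2); set L[2][0]=6
  eliminate (3,0): mult=7, new row 3: (0, 7, 5, 1); set L[3][0]=7
k=1: U[1][1]=5
  eliminate (2,1): mult=2, new row 2: (0, 0, 7, 9); set L[2][1]=2
  eliminate (3,1): mult=4, new row 3: (0, 0, 9, 2); set L[3][1]=4

U[3][3] = 2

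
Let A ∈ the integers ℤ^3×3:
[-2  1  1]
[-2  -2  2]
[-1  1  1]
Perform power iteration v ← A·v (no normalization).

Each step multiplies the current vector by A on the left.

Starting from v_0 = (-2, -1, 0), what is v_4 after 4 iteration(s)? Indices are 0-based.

v_0 = (-2, -1, 0).
v_1 = A·v_0 = (3, 6, 1).
v_2 = A·v_1 = (1, -16, 4).
v_3 = A·v_2 = (-14, 38, -13).
v_4 = A·v_3 = (53, -74, 39).

v_4 = (53, -74, 39)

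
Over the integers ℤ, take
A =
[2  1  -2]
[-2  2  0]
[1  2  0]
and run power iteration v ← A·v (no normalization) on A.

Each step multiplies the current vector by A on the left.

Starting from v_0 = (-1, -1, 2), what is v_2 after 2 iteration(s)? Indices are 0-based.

v_0 = (-1, -1, 2).
v_1 = A·v_0 = (-7, 0, -3).
v_2 = A·v_1 = (-8, 14, -7).

v_2 = (-8, 14, -7)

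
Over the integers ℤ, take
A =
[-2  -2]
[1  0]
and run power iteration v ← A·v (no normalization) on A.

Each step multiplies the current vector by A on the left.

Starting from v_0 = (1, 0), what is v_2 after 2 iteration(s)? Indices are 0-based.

v_2 = (2, -2)

v_0 = (1, 0).
v_1 = A·v_0 = (-2, 1).
v_2 = A·v_1 = (2, -2).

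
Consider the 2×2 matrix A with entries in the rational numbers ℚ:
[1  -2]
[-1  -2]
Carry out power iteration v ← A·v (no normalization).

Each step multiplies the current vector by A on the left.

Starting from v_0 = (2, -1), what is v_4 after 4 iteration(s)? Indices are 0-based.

v_4 = (4, -20)

v_0 = (2, -1).
v_1 = A·v_0 = (4, 0).
v_2 = A·v_1 = (4, -4).
v_3 = A·v_2 = (12, 4).
v_4 = A·v_3 = (4, -20).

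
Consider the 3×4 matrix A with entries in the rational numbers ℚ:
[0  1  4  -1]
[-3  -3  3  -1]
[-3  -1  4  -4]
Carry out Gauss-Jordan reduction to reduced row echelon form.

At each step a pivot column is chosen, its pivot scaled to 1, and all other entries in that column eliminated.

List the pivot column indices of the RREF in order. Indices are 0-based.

step 1: exchange rows 0,1
step 1: normalize row 0 (÷-3) = (1, 1, -1, 1/3)
  row 2: subtract -3×row0 = (0, 2, 1, -3)
step 2: normalize row 1 (÷1) = (0, 1, 4, -1)
  row 0: subtract 1×row1 = (1, 0, -5, 4/3)
  row 2: subtract 2×row1 = (0, 0, -7, -1)
step 3: normalize row 2 (÷-7) = (0, 0, 1, 1/7)
  row 0: subtract -5×row2 = (1, 0, 0, 43/21)
  row 1: subtract 4×row2 = (0, 1, 0, -11/7)

pivot columns: 0, 1, 2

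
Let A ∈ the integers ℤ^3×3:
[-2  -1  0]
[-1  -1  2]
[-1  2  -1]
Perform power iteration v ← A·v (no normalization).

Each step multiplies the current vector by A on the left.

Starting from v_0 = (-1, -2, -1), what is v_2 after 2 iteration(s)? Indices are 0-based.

v_0 = (-1, -2, -1).
v_1 = A·v_0 = (4, 1, -2).
v_2 = A·v_1 = (-9, -9, 0).

v_2 = (-9, -9, 0)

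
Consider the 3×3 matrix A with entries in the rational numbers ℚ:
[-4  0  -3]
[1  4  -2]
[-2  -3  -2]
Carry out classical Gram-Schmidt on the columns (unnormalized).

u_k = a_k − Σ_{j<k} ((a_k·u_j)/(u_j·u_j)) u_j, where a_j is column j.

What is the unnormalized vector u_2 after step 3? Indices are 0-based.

Step 1: u_0 = a_0 = (-4, 1, -2).
Step 2: u_1 = a_1 − (10/21)·u_0 = (40/21, 74/21, -43/21).
Step 3: u_2 = a_2 − (2/3)·u_0 − (-182/425)·u_1 = (41/85, -492/425, -656/425).

u_2 = (41/85, -492/425, -656/425)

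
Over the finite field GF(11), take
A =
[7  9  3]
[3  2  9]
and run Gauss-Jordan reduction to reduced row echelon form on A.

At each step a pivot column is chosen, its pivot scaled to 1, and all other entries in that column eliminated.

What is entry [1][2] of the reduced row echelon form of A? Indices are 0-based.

M[1][2] = 6

pivot(0,0)=7: scale R0 → (1, 6, 2)
  clear (1,0): R1 −= (3)R0 → (0, 6, 3)
pivot(1,1)=6: scale R1 → (0, 1, 6)
  clear (0,1): R0 −= (6)R1 → (1, 0, 10)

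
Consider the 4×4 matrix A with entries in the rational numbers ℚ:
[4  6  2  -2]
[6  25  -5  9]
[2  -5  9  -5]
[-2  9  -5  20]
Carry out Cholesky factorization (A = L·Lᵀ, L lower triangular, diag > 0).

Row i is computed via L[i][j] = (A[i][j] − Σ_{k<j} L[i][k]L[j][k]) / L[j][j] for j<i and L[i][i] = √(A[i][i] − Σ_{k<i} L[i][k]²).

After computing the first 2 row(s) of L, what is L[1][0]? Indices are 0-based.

Step 1: L[0][0] = √(4) = 2.
  L[1][0] = (6) / L[0][0] = 3.
Step 2: L[1][1] = √(16) = 4.

L[1][0] = 3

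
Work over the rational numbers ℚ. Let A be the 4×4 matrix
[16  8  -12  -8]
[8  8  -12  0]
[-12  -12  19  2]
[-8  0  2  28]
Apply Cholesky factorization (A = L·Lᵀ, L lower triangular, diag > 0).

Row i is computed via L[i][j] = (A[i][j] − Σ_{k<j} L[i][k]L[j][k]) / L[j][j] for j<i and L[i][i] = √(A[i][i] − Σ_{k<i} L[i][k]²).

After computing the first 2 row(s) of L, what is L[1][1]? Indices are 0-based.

Step 1: L[0][0] = √(16) = 4.
  L[1][0] = (8) / L[0][0] = 2.
Step 2: L[1][1] = √(4) = 2.

L[1][1] = 2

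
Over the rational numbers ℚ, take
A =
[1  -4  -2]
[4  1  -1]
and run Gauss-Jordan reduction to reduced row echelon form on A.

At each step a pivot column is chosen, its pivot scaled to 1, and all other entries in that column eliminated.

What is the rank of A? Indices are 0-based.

rank = 2

pivot(0,0)=1: scale R0 → (1, -4, -2)
  clear (1,0): R1 −= (4)R0 → (0, 17, 7)
pivot(1,1)=17: scale R1 → (0, 1, 7/17)
  clear (0,1): R0 −= (-4)R1 → (1, 0, -6/17)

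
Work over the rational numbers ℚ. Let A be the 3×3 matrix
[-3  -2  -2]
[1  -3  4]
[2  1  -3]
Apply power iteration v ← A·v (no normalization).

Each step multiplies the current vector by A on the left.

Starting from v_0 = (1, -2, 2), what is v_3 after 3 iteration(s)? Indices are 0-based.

v_3 = (117, 315, -171)

v_0 = (1, -2, 2).
v_1 = A·v_0 = (-3, 15, -6).
v_2 = A·v_1 = (-9, -72, 27).
v_3 = A·v_2 = (117, 315, -171).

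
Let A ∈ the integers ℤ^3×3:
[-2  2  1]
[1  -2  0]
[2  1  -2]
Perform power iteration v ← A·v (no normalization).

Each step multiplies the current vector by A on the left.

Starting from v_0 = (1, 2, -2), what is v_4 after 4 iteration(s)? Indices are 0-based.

v_0 = (1, 2, -2).
v_1 = A·v_0 = (0, -3, 8).
v_2 = A·v_1 = (2, 6, -19).
v_3 = A·v_2 = (-11, -10, 48).
v_4 = A·v_3 = (50, 9, -128).

v_4 = (50, 9, -128)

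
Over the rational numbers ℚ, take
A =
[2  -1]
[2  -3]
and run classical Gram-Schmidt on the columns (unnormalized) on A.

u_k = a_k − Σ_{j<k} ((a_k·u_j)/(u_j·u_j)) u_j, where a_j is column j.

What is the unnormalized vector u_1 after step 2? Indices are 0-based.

Step 1: u_0 = a_0 = (2, 2).
Step 2: u_1 = a_1 − (-1)·u_0 = (1, -1).

u_1 = (1, -1)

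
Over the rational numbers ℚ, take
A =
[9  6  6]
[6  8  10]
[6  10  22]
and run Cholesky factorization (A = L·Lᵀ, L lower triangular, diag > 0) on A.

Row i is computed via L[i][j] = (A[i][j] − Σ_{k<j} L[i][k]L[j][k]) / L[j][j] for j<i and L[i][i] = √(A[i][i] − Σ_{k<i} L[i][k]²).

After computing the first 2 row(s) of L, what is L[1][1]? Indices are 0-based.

L[1][1] = 2

Step 1: L[0][0] = √(9) = 3.
  L[1][0] = (6) / L[0][0] = 2.
Step 2: L[1][1] = √(4) = 2.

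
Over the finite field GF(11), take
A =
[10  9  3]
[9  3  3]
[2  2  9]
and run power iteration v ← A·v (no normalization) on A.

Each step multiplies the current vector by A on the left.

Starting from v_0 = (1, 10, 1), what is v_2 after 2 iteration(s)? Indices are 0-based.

v_0 = (1, 10, 1).
v_1 = A·v_0 = (4, 9, 9).
v_2 = A·v_1 = (5, 2, 8).

v_2 = (5, 2, 8)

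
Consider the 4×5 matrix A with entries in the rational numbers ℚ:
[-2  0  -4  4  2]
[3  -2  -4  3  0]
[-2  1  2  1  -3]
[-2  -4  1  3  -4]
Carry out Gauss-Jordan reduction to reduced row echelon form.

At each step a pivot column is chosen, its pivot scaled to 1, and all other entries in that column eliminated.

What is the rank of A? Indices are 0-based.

rank = 4

pivot(0,0)=-2: scale R0 → (1, 0, 2, -2, -1)
  clear (1,0): R1 −= (3)R0 → (0, -2, -10, 9, 3)
  clear (2,0): R2 −= (-2)R0 → (0, 1, 6, -3, -5)
  clear (3,0): R3 −= (-2)R0 → (0, -4, 5, -1, -6)
pivot(1,1)=-2: scale R1 → (0, 1, 5, -9/2, -3/2)
  clear (2,1): R2 −= (1)R1 → (0, 0, 1, 3/2, -7/2)
  clear (3,1): R3 −= (-4)R1 → (0, 0, 25, -19, -12)
pivot(2,2)=1: scale R2 → (0, 0, 1, 3/2, -7/2)
  clear (0,2): R0 −= (2)R2 → (1, 0, 0, -5, 6)
  clear (1,2): R1 −= (5)R2 → (0, 1, 0, -12, 16)
  clear (3,2): R3 −= (25)R2 → (0, 0, 0, -113/2, 151/2)
pivot(3,3)=-113/2: scale R3 → (0, 0, 0, 1, -151/113)
  clear (0,3): R0 −= (-5)R3 → (1, 0, 0, 0, -77/113)
  clear (1,3): R1 −= (-12)R3 → (0, 1, 0, 0, -4/113)
  clear (2,3): R2 −= (3/2)R3 → (0, 0, 1, 0, -169/113)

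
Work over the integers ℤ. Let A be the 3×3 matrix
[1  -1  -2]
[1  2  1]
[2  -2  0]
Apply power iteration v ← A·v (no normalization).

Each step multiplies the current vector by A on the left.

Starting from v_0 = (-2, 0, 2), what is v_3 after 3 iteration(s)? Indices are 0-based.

v_3 = (36, -30, 24)

v_0 = (-2, 0, 2).
v_1 = A·v_0 = (-6, 0, -4).
v_2 = A·v_1 = (2, -10, -12).
v_3 = A·v_2 = (36, -30, 24).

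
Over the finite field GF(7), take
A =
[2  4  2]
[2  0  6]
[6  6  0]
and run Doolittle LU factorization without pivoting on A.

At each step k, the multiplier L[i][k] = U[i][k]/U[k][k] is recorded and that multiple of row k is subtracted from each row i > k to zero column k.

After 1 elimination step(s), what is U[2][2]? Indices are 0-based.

Step 1: pivot at (0,0) is 2.
  row1 ← row1 − (1)·row0  ⇒  L[1][0]=1, U row1=(0, 3, 4)
  row2 ← row2 − (3)·row0  ⇒  L[2][0]=3, U row2=(0, 1, 1)

U[2][2] = 1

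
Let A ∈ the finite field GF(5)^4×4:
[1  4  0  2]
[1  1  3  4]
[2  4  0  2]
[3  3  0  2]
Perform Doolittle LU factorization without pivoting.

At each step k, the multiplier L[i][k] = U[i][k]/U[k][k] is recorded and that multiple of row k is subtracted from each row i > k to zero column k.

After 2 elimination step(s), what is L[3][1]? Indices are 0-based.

Step 1: pivot at (0,0) is 1.
  row1 ← row1 − (1)·row0  ⇒  L[1][0]=1, U row1=(0, 2, 3, 2)
  row2 ← row2 − (2)·row0  ⇒  L[2][0]=2, U row2=(0, 1, 0, 3)
  row3 ← row3 − (3)·row0  ⇒  L[3][0]=3, U row3=(0, 1, 0, 1)
Step 2: pivot at (1,1) is 2.
  row2 ← row2 − (3)·row1  ⇒  L[2][1]=3, U row2=(0, 0, 1, 2)
  row3 ← row3 − (3)·row1  ⇒  L[3][1]=3, U row3=(0, 0, 1, 0)

L[3][1] = 3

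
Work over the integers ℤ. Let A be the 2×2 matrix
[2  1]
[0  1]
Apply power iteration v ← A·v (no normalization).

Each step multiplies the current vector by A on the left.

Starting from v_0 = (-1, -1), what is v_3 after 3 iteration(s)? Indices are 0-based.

v_0 = (-1, -1).
v_1 = A·v_0 = (-3, -1).
v_2 = A·v_1 = (-7, -1).
v_3 = A·v_2 = (-15, -1).

v_3 = (-15, -1)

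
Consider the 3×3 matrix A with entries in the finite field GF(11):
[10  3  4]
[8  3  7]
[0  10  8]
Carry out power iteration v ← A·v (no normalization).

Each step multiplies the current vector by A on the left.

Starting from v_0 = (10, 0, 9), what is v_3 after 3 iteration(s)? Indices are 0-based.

v_3 = (9, 3, 2)

v_0 = (10, 0, 9).
v_1 = A·v_0 = (4, 0, 6).
v_2 = A·v_1 = (9, 8, 4).
v_3 = A·v_2 = (9, 3, 2).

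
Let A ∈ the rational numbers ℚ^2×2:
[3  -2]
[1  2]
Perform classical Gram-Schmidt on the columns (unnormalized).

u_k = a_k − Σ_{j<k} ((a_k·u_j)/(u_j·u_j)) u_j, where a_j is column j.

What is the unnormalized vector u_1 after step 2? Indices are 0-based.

u_1 = (-4/5, 12/5)

Step 1: u_0 = a_0 = (3, 1).
Step 2: u_1 = a_1 − (-2/5)·u_0 = (-4/5, 12/5).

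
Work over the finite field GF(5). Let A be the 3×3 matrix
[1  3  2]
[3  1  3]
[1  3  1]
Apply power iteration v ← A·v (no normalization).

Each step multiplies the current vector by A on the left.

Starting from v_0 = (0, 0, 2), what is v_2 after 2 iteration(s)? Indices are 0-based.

v_0 = (0, 0, 2).
v_1 = A·v_0 = (4, 1, 2).
v_2 = A·v_1 = (1, 4, 4).

v_2 = (1, 4, 4)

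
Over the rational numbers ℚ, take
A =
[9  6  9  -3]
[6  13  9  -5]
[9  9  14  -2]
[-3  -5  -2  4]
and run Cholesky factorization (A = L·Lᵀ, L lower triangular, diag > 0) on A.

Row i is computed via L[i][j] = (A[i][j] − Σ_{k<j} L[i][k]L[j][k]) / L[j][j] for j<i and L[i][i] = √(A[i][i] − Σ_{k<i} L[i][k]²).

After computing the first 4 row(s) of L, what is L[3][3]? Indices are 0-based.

Step 1: L[0][0] = √(9) = 3.
  L[1][0] = (6) / L[0][0] = 2.
Step 2: L[1][1] = √(9) = 3.
  L[2][0] = (9) / L[0][0] = 3.
  L[2][1] = (3) / L[1][1] = 1.
Step 3: L[2][2] = √(4) = 2.
  L[3][0] = (-3) / L[0][0] = -1.
  L[3][1] = (-3) / L[1][1] = -1.
  L[3][2] = (2) / L[2][2] = 1.
Step 4: L[3][3] = √(1) = 1.

L[3][3] = 1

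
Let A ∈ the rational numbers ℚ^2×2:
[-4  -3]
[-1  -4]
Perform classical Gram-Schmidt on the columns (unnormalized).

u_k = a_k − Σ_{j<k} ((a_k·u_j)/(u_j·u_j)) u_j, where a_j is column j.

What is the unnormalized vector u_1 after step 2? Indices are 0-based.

u_1 = (13/17, -52/17)

Step 1: u_0 = a_0 = (-4, -1).
Step 2: u_1 = a_1 − (16/17)·u_0 = (13/17, -52/17).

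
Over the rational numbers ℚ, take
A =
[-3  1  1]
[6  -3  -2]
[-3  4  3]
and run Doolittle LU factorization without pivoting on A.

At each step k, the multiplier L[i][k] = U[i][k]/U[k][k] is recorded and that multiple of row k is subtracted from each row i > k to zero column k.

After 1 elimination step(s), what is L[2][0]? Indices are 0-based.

[col 0] pivot -3
  R1 -= -2*R0 → (0, -1, 0)  (L[1][0] := -2)
  R2 -= 1*R0 → (0, 3, 2)  (L[2][0] := 1)

L[2][0] = 1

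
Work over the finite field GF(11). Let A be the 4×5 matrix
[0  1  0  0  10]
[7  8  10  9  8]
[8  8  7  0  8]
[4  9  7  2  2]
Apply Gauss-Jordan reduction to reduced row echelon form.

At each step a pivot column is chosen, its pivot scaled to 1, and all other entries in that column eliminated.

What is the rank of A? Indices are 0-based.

step 1: exchange rows 0,1
step 1: normalize row 0 (÷7) = (1, 9, 3, 6, 9)
  row 2: subtract 8×row0 = (0, 2, 5, 7, 2)
  row 3: subtract 4×row0 = (0, 6, 6, 0, 10)
step 2: normalize row 1 (÷1) = (0, 1, 0, 0, 10)
  row 0: subtract 9×row1 = (1, 0, 3, 6, 7)
  row 2: subtract 2×row1 = (0, 0, 5, 7, 4)
  row 3: subtract 6×row1 = (0, 0, 6, 0, 5)
step 3: normalize row 2 (÷5) = (0, 0, 1, 8, 3)
  row 0: subtract 3×row2 = (1, 0, 0, 4, 9)
  row 3: subtract 6×row2 = (0, 0, 0, 7, 9)
step 4: normalize row 3 (÷7) = (0, 0, 0, 1, 6)
  row 0: subtract 4×row3 = (1, 0, 0, 0, 7)
  row 2: subtract 8×row3 = (0, 0, 1, 0, 10)

rank = 4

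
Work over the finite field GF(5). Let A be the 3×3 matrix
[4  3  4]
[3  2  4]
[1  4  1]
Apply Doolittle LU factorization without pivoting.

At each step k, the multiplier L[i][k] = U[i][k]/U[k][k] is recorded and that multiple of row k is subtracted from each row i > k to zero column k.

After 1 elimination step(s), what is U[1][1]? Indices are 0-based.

U[1][1] = 1

Step 1: pivot at (0,0) is 4.
  row1 ← row1 − (2)·row0  ⇒  L[1][0]=2, U row1=(0, 1, 1)
  row2 ← row2 − (4)·row0  ⇒  L[2][0]=4, U row2=(0, 2, 0)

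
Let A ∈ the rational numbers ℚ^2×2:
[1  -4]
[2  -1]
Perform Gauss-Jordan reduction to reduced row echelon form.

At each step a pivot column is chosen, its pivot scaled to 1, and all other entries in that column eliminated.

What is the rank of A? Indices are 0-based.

step 1: normalize row 0 (÷1) = (1, -4)
  row 1: subtract 2×row0 = (0, 7)
step 2: normalize row 1 (÷7) = (0, 1)
  row 0: subtract -4×row1 = (1, 0)

rank = 2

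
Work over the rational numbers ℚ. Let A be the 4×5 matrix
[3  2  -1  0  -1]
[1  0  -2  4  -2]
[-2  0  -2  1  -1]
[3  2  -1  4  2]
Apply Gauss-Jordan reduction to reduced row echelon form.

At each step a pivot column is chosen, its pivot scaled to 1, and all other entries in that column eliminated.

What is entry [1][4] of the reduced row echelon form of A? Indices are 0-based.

M[1][4] = 101/48

[1] R0 /= 3  ⇒  (1, 2/3, -1/3, 0, -1/3)
     R1 -= 1·R0  ⇒  (0, -2/3, -5/3, 4, -5/3)
     R2 -= -2·R0  ⇒  (0, 4/3, -8/3, 1, -5/3)
     R3 -= 3·R0  ⇒  (0, 0, 0, 4, 3)
[2] R1 /= -2/3  ⇒  (0, 1, 5/2, -6, 5/2)
     R0 -= 2/3·R1  ⇒  (1, 0, -2, 4, -2)
     R2 -= 4/3·R1  ⇒  (0, 0, -6, 9, -5)
[3] R2 /= -6  ⇒  (0, 0, 1, -3/2, 5/6)
     R0 -= -2·R2  ⇒  (1, 0, 0, 1, -1/3)
     R1 -= 5/2·R2  ⇒  (0, 1, 0, -9/4, 5/12)
[4] R3 /= 4  ⇒  (0, 0, 0, 1, 3/4)
     R0 -= 1·R3  ⇒  (1, 0, 0, 0, -13/12)
     R1 -= -9/4·R3  ⇒  (0, 1, 0, 0, 101/48)
     R2 -= -3/2·R3  ⇒  (0, 0, 1, 0, 47/24)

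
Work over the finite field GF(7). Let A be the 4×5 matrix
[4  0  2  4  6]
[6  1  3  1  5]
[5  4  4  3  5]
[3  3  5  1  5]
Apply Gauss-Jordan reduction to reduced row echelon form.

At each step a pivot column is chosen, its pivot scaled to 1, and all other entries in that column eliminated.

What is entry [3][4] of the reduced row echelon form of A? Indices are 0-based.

pivot(0,0)=4: scale R0 → (1, 0, 4, 1, 5)
  clear (1,0): R1 −= (6)R0 → (0, 1, 0, 2, 3)
  clear (2,0): R2 −= (5)R0 → (0, 4, 5, 5, 1)
  clear (3,0): R3 −= (3)R0 → (0, 3, 0, 5, 4)
pivot(1,1)=1: scale R1 → (0, 1, 0, 2, 3)
  clear (2,1): R2 −= (4)R1 → (0, 0, 5, 4, 3)
  clear (3,1): R3 −= (3)R1 → (0, 0, 0, 6, 2)
pivot(2,2)=5: scale R2 → (0, 0, 1, 5, 2)
  clear (0,2): R0 −= (4)R2 → (1, 0, 0, 2, 4)
pivot(3,3)=6: scale R3 → (0, 0, 0, 1, 5)
  clear (0,3): R0 −= (2)R3 → (1, 0, 0, 0, 1)
  clear (1,3): R1 −= (2)R3 → (0, 1, 0, 0, 0)
  clear (2,3): R2 −= (5)R3 → (0, 0, 1, 0, 5)

M[3][4] = 5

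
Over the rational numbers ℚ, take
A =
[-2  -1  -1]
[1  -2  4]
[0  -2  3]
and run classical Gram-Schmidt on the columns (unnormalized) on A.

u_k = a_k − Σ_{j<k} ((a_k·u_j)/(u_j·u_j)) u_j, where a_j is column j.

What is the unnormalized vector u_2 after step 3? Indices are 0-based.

u_2 = (-2/45, -4/45, 1/9)

Step 1: u_0 = a_0 = (-2, 1, 0).
Step 2: u_1 = a_1 − (0)·u_0 = (-1, -2, -2).
Step 3: u_2 = a_2 − (6/5)·u_0 − (-13/9)·u_1 = (-2/45, -4/45, 1/9).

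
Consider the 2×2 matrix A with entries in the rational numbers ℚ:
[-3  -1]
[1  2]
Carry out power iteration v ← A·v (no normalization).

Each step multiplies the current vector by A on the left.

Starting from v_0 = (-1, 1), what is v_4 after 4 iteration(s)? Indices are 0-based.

v_4 = (-52, 19)

v_0 = (-1, 1).
v_1 = A·v_0 = (2, 1).
v_2 = A·v_1 = (-7, 4).
v_3 = A·v_2 = (17, 1).
v_4 = A·v_3 = (-52, 19).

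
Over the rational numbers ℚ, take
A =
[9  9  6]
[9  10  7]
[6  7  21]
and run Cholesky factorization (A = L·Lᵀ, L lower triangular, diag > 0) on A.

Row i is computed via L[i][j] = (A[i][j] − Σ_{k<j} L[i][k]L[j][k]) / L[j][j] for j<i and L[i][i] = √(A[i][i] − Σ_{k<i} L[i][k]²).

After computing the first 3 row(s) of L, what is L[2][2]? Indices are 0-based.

L[2][2] = 4

Step 1: L[0][0] = √(9) = 3.
  L[1][0] = (9) / L[0][0] = 3.
Step 2: L[1][1] = √(1) = 1.
  L[2][0] = (6) / L[0][0] = 2.
  L[2][1] = (1) / L[1][1] = 1.
Step 3: L[2][2] = √(16) = 4.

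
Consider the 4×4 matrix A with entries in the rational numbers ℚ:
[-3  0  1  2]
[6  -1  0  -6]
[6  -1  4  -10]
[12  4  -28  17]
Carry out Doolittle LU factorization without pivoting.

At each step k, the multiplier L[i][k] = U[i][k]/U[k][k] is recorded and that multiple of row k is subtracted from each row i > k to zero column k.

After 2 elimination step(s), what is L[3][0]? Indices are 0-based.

L[3][0] = -4

[col 0] pivot -3
  R1 -= -2*R0 → (0, -1, 2, -2)  (L[1][0] := -2)
  R2 -= -2*R0 → (0, -1, 6, -6)  (L[2][0] := -2)
  R3 -= -4*R0 → (0, 4, -24, 25)  (L[3][0] := -4)
[col 1] pivot -1
  R2 -= 1*R1 → (0, 0, 4, -4)  (L[2][1] := 1)
  R3 -= -4*R1 → (0, 0, -16, 17)  (L[3][1] := -4)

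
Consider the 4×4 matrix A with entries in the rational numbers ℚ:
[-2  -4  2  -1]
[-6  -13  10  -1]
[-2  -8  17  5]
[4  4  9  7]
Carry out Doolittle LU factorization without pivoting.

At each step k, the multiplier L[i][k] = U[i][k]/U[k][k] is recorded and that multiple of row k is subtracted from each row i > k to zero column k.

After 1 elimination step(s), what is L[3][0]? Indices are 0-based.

Step 1: pivot at (0,0) is -2.
  row1 ← row1 − (3)·row0  ⇒  L[1][0]=3, U row1=(0, -1, 4, 2)
  row2 ← row2 − (1)·row0  ⇒  L[2][0]=1, U row2=(0, -4, 15, 6)
  row3 ← row3 − (-2)·row0  ⇒  L[3][0]=-2, U row3=(0, -4, 13, 5)

L[3][0] = -2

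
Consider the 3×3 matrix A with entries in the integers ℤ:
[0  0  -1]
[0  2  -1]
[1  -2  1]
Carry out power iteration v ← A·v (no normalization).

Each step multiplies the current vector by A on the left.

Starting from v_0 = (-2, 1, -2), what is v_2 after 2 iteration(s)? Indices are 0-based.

v_0 = (-2, 1, -2).
v_1 = A·v_0 = (2, 4, -6).
v_2 = A·v_1 = (6, 14, -12).

v_2 = (6, 14, -12)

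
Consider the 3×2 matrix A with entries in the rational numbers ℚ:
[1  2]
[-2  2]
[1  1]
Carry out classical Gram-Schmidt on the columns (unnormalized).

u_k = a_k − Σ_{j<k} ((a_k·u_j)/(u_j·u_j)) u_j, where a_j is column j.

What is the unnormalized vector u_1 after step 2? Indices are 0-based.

Step 1: u_0 = a_0 = (1, -2, 1).
Step 2: u_1 = a_1 − (-1/6)·u_0 = (13/6, 5/3, 7/6).

u_1 = (13/6, 5/3, 7/6)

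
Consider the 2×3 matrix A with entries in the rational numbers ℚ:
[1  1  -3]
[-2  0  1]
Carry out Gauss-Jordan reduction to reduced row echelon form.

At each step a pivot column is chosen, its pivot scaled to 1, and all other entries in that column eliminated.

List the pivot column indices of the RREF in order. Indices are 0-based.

pivot columns: 0, 1

pivot(0,0)=1: scale R0 → (1, 1, -3)
  clear (1,0): R1 −= (-2)R0 → (0, 2, -5)
pivot(1,1)=2: scale R1 → (0, 1, -5/2)
  clear (0,1): R0 −= (1)R1 → (1, 0, -1/2)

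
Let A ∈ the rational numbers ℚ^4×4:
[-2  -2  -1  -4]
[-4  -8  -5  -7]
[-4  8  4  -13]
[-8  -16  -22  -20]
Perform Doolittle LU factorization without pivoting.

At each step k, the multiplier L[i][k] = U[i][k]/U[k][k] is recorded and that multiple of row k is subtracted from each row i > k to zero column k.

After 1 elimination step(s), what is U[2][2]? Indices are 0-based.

Step 1: pivot at (0,0) is -2.
  row1 ← row1 − (2)·row0  ⇒  L[1][0]=2, U row1=(0, -4, -3, 1)
  row2 ← row2 − (2)·row0  ⇒  L[2][0]=2, U row2=(0, 12, 6, -5)
  row3 ← row3 − (4)·row0  ⇒  L[3][0]=4, U row3=(0, -8, -18, -4)

U[2][2] = 6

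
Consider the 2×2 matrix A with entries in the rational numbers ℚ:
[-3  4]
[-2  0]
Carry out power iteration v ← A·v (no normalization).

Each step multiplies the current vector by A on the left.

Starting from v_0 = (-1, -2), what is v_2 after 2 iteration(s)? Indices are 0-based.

v_0 = (-1, -2).
v_1 = A·v_0 = (-5, 2).
v_2 = A·v_1 = (23, 10).

v_2 = (23, 10)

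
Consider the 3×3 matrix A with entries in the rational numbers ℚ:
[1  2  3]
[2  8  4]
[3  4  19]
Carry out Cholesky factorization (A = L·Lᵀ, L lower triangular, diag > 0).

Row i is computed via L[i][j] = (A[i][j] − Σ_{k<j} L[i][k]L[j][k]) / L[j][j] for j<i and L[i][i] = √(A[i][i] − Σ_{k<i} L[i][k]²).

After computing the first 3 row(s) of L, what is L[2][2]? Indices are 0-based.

Step 1: L[0][0] = √(1) = 1.
  L[1][0] = (2) / L[0][0] = 2.
Step 2: L[1][1] = √(4) = 2.
  L[2][0] = (3) / L[0][0] = 3.
  L[2][1] = (-2) / L[1][1] = -1.
Step 3: L[2][2] = √(9) = 3.

L[2][2] = 3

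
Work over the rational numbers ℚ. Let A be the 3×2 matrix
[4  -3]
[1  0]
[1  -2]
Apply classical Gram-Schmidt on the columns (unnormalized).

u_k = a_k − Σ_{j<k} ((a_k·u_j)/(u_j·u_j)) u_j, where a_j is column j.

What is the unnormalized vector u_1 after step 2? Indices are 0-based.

Step 1: u_0 = a_0 = (4, 1, 1).
Step 2: u_1 = a_1 − (-7/9)·u_0 = (1/9, 7/9, -11/9).

u_1 = (1/9, 7/9, -11/9)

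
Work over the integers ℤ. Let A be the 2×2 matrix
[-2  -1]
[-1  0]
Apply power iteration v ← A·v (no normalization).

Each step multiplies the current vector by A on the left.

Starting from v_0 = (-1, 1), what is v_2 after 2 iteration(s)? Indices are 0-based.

v_2 = (-3, -1)

v_0 = (-1, 1).
v_1 = A·v_0 = (1, 1).
v_2 = A·v_1 = (-3, -1).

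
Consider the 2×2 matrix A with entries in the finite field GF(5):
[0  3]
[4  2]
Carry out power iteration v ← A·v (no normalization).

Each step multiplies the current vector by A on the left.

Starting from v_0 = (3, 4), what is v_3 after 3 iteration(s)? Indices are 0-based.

v_3 = (4, 1)

v_0 = (3, 4).
v_1 = A·v_0 = (2, 0).
v_2 = A·v_1 = (0, 3).
v_3 = A·v_2 = (4, 1).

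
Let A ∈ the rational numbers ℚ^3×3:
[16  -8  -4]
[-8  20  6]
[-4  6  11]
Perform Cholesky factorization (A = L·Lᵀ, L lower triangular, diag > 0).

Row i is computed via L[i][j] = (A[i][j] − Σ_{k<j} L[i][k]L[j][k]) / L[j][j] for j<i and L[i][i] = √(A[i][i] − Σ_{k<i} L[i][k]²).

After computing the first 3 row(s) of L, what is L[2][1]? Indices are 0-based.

L[2][1] = 1

Step 1: L[0][0] = √(16) = 4.
  L[1][0] = (-8) / L[0][0] = -2.
Step 2: L[1][1] = √(16) = 4.
  L[2][0] = (-4) / L[0][0] = -1.
  L[2][1] = (4) / L[1][1] = 1.
Step 3: L[2][2] = √(9) = 3.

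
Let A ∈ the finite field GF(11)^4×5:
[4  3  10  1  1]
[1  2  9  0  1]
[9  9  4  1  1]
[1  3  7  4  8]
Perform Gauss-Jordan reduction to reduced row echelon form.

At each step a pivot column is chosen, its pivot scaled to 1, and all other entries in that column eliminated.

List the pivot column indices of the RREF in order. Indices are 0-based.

pivot columns: 0, 1, 2, 3

step 1: normalize row 0 (÷4) = (1, 9, 8, 3, 3)
  row 1: subtract 1×row0 = (0, 4, 1, 8, 9)
  row 2: subtract 9×row0 = (0, 5, 9, 7, 7)
  row 3: subtract 1×row0 = (0, 5, 10, 1, 5)
step 2: normalize row 1 (÷4) = (0, 1, 3, 2, 5)
  row 0: subtract 9×row1 = (1, 0, 3, 7, 2)
  row 2: subtract 5×row1 = (0, 0, 5, 8, 4)
  row 3: subtract 5×row1 = (0, 0, 6, 2, 2)
step 3: normalize row 2 (÷5) = (0, 0, 1, 6, 3)
  row 0: subtract 3×row2 = (1, 0, 0, 0, 4)
  row 1: subtract 3×row2 = (0, 1, 0, 6, 7)
  row 3: subtract 6×row2 = (0, 0, 0, 10, 6)
step 4: normalize row 3 (÷10) = (0, 0, 0, 1, 5)
  row 1: subtract 6×row3 = (0, 1, 0, 0, 10)
  row 2: subtract 6×row3 = (0, 0, 1, 0, 6)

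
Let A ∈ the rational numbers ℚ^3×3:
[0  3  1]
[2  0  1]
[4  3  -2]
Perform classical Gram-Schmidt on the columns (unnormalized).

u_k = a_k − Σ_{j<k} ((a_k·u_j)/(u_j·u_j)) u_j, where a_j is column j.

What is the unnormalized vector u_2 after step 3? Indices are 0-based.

Step 1: u_0 = a_0 = (0, 2, 4).
Step 2: u_1 = a_1 − (3/5)·u_0 = (3, -6/5, 3/5).
Step 3: u_2 = a_2 − (-3/10)·u_0 − (1/18)·u_1 = (5/6, 5/3, -5/6).

u_2 = (5/6, 5/3, -5/6)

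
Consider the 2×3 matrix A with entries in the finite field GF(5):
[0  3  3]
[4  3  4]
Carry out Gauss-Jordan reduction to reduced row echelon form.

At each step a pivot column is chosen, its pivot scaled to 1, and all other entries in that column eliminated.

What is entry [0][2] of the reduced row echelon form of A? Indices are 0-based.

pivot(0,0): swap R0↔R1
pivot(0,0)=4: scale R0 → (1, 2, 1)
pivot(1,1)=3: scale R1 → (0, 1, 1)
  clear (0,1): R0 −= (2)R1 → (1, 0, 4)

M[0][2] = 4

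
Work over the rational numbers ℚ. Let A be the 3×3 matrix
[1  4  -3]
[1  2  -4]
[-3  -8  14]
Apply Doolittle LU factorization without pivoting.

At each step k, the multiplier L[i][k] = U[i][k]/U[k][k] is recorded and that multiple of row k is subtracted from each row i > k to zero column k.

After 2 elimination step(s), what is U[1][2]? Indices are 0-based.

[col 0] pivot 1
  R1 -= 1*R0 → (0, -2, -1)  (L[1][0] := 1)
  R2 -= -3*R0 → (0, 4, 5)  (L[2][0] := -3)
[col 1] pivot -2
  R2 -= -2*R1 → (0, 0, 3)  (L[2][1] := -2)

U[1][2] = -1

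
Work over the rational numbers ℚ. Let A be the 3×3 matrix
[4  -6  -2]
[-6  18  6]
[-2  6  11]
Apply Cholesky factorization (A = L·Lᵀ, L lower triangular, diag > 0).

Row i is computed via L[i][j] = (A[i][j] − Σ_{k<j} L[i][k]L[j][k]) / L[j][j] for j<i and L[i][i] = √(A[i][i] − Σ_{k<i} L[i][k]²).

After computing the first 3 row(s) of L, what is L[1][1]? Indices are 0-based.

Step 1: L[0][0] = √(4) = 2.
  L[1][0] = (-6) / L[0][0] = -3.
Step 2: L[1][1] = √(9) = 3.
  L[2][0] = (-2) / L[0][0] = -1.
  L[2][1] = (3) / L[1][1] = 1.
Step 3: L[2][2] = √(9) = 3.

L[1][1] = 3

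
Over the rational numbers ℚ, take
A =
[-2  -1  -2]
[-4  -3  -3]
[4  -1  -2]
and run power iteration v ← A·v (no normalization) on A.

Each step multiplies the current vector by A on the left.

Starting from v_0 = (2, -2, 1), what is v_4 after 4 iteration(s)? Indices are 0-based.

v_4 = (-248, -533, 70)

v_0 = (2, -2, 1).
v_1 = A·v_0 = (-4, -5, 8).
v_2 = A·v_1 = (-3, 7, -27).
v_3 = A·v_2 = (53, 72, 35).
v_4 = A·v_3 = (-248, -533, 70).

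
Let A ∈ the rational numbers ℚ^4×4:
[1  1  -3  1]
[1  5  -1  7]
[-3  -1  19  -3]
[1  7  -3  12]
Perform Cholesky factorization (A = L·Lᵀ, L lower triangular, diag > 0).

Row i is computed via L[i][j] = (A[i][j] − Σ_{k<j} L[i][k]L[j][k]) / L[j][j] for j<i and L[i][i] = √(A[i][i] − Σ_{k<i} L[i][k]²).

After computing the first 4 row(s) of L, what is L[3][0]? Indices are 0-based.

L[3][0] = 1

Step 1: L[0][0] = √(1) = 1.
  L[1][0] = (1) / L[0][0] = 1.
Step 2: L[1][1] = √(4) = 2.
  L[2][0] = (-3) / L[0][0] = -3.
  L[2][1] = (2) / L[1][1] = 1.
Step 3: L[2][2] = √(9) = 3.
  L[3][0] = (1) / L[0][0] = 1.
  L[3][1] = (6) / L[1][1] = 3.
  L[3][2] = (-3) / L[2][2] = -1.
Step 4: L[3][3] = √(1) = 1.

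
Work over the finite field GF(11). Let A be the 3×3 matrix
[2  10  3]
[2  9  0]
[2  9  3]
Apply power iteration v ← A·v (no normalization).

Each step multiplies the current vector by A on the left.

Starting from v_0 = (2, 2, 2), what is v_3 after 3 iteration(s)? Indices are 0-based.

v_0 = (2, 2, 2).
v_1 = A·v_0 = (8, 0, 6).
v_2 = A·v_1 = (1, 5, 1).
v_3 = A·v_2 = (0, 3, 6).

v_3 = (0, 3, 6)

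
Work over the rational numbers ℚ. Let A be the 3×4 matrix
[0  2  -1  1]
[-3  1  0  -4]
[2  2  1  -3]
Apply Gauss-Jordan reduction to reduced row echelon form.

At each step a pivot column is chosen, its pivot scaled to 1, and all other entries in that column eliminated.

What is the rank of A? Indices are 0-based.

[1] R0 <-> R1
[1] R0 /= -3  ⇒  (1, -1/3, 0, 4/3)
     R2 -= 2·R0  ⇒  (0, 8/3, 1, -17/3)
[2] R1 /= 2  ⇒  (0, 1, -1/2, 1/2)
     R0 -= -1/3·R1  ⇒  (1, 0, -1/6, 3/2)
     R2 -= 8/3·R1  ⇒  (0, 0, 7/3, -7)
[3] R2 /= 7/3  ⇒  (0, 0, 1, -3)
     R0 -= -1/6·R2  ⇒  (1, 0, 0, 1)
     R1 -= -1/2·R2  ⇒  (0, 1, 0, -1)

rank = 3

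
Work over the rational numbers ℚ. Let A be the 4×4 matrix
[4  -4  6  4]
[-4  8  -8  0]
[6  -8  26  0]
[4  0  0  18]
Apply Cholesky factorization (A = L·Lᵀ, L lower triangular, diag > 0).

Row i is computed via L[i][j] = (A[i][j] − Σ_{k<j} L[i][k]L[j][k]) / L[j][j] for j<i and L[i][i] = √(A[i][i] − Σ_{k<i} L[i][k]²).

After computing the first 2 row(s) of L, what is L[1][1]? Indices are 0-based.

Step 1: L[0][0] = √(4) = 2.
  L[1][0] = (-4) / L[0][0] = -2.
Step 2: L[1][1] = √(4) = 2.

L[1][1] = 2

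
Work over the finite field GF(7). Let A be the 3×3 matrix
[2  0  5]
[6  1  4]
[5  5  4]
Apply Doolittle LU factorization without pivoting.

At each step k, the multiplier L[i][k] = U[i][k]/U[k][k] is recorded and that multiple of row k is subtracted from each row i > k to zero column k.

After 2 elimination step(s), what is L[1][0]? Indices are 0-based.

[col 0] pivot 2
  R1 -= 3*R0 → (0, 1, 3)  (L[1][0] := 3)
  R2 -= 6*R0 → (0, 5, 2)  (L[2][0] := 6)
[col 1] pivot 1
  R2 -= 5*R1 → (0, 0, 1)  (L[2][1] := 5)

L[1][0] = 3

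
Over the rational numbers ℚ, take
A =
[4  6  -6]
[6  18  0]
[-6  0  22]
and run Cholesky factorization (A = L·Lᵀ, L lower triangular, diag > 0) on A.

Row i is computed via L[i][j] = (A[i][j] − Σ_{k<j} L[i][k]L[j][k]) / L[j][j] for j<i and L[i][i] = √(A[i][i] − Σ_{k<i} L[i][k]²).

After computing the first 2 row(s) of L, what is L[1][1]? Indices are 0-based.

L[1][1] = 3

Step 1: L[0][0] = √(4) = 2.
  L[1][0] = (6) / L[0][0] = 3.
Step 2: L[1][1] = √(9) = 3.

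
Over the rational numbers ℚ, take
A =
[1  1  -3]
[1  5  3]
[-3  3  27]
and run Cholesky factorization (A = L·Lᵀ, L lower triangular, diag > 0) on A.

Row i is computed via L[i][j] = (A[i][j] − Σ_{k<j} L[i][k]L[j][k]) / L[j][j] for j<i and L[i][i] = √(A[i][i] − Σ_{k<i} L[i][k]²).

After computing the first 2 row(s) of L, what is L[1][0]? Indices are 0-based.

Step 1: L[0][0] = √(1) = 1.
  L[1][0] = (1) / L[0][0] = 1.
Step 2: L[1][1] = √(4) = 2.

L[1][0] = 1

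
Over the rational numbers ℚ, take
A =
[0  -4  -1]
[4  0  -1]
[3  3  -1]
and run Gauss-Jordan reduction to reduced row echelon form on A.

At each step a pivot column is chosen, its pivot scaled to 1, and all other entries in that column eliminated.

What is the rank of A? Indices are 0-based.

rank = 3

pivot(0,0): swap R0↔R1
pivot(0,0)=4: scale R0 → (1, 0, -1/4)
  clear (2,0): R2 −= (3)R0 → (0, 3, -1/4)
pivot(1,1)=-4: scale R1 → (0, 1, 1/4)
  clear (2,1): R2 −= (3)R1 → (0, 0, -1)
pivot(2,2)=-1: scale R2 → (0, 0, 1)
  clear (0,2): R0 −= (-1/4)R2 → (1, 0, 0)
  clear (1,2): R1 −= (1/4)R2 → (0, 1, 0)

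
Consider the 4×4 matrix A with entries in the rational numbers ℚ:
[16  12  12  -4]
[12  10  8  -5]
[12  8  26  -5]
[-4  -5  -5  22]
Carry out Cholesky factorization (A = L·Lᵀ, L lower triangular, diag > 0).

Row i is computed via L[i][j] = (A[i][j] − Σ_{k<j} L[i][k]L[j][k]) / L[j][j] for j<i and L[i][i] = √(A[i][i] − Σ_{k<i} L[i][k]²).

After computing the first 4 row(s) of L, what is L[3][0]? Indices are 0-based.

L[3][0] = -1

Step 1: L[0][0] = √(16) = 4.
  L[1][0] = (12) / L[0][0] = 3.
Step 2: L[1][1] = √(1) = 1.
  L[2][0] = (12) / L[0][0] = 3.
  L[2][1] = (-1) / L[1][1] = -1.
Step 3: L[2][2] = √(16) = 4.
  L[3][0] = (-4) / L[0][0] = -1.
  L[3][1] = (-2) / L[1][1] = -2.
  L[3][2] = (-4) / L[2][2] = -1.
Step 4: L[3][3] = √(16) = 4.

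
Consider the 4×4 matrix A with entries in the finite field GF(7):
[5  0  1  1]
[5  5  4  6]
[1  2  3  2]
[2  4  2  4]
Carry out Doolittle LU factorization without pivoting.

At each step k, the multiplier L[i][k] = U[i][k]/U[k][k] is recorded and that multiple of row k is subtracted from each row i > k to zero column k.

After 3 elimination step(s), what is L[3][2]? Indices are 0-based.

L[3][2] = 3

[col 0] pivot 5
  R1 -= 1*R0 → (0, 5, 3, 5)  (L[1][0] := 1)
  R2 -= 3*R0 → (0, 2, 0, 6)  (L[2][0] := 3)
  R3 -= 6*R0 → (0, 4, 3, 5)  (L[3][0] := 6)
[col 1] pivot 5
  R2 -= 6*R1 → (0, 0, 3, 4)  (L[2][1] := 6)
  R3 -= 5*R1 → (0, 0, 2, 1)  (L[3][1] := 5)
[col 2] pivot 3
  R3 -= 3*R2 → (0, 0, 0, 3)  (L[3][2] := 3)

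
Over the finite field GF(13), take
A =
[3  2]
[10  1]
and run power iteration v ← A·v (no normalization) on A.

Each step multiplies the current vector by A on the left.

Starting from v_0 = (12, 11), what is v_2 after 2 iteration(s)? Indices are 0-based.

v_2 = (7, 9)

v_0 = (12, 11).
v_1 = A·v_0 = (6, 1).
v_2 = A·v_1 = (7, 9).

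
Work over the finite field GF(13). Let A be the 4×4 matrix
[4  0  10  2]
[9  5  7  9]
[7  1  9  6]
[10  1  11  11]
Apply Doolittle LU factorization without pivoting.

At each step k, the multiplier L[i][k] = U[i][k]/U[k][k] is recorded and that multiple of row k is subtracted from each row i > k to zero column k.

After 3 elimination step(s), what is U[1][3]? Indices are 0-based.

k=0: U[0][0]=4
  eliminate (1,0): mult=12, new row 1: (0, 5, 4, 11); set L[1][0]=12
  eliminate (2,0): mult=5, new row 2: (0, 1, 11, 9); set L[2][0]=5
  eliminate (3,0): mult=9, new row 3: (0, 1, 12, 6); set L[3][0]=9
k=1: U[1][1]=5
  eliminate (2,1): mult=8, new row 2: (0, 0, 5, 12); set L[2][1]=8
  eliminate (3,1): mult=8, new row 3: (0, 0, 6, 9); set L[3][1]=8
k=2: U[2][2]=5
  eliminate (3,2): mult=9, new row 3: (0, 0, 0, 5); set L[3][2]=9

U[1][3] = 11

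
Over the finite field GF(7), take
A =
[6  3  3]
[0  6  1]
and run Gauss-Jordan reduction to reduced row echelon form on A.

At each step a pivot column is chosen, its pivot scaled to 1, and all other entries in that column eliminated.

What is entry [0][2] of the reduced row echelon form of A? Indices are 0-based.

step 1: normalize row 0 (÷6) = (1, 4, 4)
step 2: normalize row 1 (÷6) = (0, 1, 6)
  row 0: subtract 4×row1 = (1, 0, 1)

M[0][2] = 1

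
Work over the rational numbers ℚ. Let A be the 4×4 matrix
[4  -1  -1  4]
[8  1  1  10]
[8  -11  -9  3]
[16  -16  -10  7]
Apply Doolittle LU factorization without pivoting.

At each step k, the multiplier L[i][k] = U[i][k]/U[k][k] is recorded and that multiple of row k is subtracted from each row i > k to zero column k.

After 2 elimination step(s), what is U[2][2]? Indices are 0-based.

U[2][2] = 2

k=0: U[0][0]=4
  eliminate (1,0): mult=2, new row 1: (0, 3, 3, 2); set L[1][0]=2
  eliminate (2,0): mult=2, new row 2: (0, -9, -7, -5); set L[2][0]=2
  eliminate (3,0): mult=4, new row 3: (0, -12, -6, -9); set L[3][0]=4
k=1: U[1][1]=3
  eliminate (2,1): mult=-3, new row 2: (0, 0, 2, 1); set L[2][1]=-3
  eliminate (3,1): mult=-4, new row 3: (0, 0, 6, -1); set L[3][1]=-4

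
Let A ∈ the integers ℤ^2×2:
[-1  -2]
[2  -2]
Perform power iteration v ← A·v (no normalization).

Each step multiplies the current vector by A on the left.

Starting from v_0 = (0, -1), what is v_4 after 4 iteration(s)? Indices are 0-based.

v_4 = (18, 36)

v_0 = (0, -1).
v_1 = A·v_0 = (2, 2).
v_2 = A·v_1 = (-6, 0).
v_3 = A·v_2 = (6, -12).
v_4 = A·v_3 = (18, 36).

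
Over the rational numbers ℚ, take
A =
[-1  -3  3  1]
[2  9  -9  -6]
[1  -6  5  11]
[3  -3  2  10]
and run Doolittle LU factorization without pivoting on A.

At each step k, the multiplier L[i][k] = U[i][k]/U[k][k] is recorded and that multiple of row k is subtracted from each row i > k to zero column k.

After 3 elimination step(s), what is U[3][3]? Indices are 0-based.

U[3][3] = -3

Step 1: pivot at (0,0) is -1.
  row1 ← row1 − (-2)·row0  ⇒  L[1][0]=-2, U row1=(0, 3, -3, -4)
  row2 ← row2 − (-1)·row0  ⇒  L[2][0]=-1, U row2=(0, -9, 8, 12)
  row3 ← row3 − (-3)·row0  ⇒  L[3][0]=-3, U row3=(0, -12, 11, 13)
Step 2: pivot at (1,1) is 3.
  row2 ← row2 − (-3)·row1  ⇒  L[2][1]=-3, U row2=(0, 0, -1, 0)
  row3 ← row3 − (-4)·row1  ⇒  L[3][1]=-4, U row3=(0, 0, -1, -3)
Step 3: pivot at (2,2) is -1.
  row3 ← row3 − (1)·row2  ⇒  L[3][2]=1, U row3=(0, 0, 0, -3)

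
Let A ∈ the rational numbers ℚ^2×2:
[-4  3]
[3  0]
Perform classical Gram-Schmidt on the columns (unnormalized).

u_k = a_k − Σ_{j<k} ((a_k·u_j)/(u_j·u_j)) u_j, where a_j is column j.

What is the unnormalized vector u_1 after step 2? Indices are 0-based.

u_1 = (27/25, 36/25)

Step 1: u_0 = a_0 = (-4, 3).
Step 2: u_1 = a_1 − (-12/25)·u_0 = (27/25, 36/25).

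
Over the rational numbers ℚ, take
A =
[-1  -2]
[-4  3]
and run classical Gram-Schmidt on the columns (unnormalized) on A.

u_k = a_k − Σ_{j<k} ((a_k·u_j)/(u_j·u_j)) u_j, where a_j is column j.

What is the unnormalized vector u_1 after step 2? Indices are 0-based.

u_1 = (-44/17, 11/17)

Step 1: u_0 = a_0 = (-1, -4).
Step 2: u_1 = a_1 − (-10/17)·u_0 = (-44/17, 11/17).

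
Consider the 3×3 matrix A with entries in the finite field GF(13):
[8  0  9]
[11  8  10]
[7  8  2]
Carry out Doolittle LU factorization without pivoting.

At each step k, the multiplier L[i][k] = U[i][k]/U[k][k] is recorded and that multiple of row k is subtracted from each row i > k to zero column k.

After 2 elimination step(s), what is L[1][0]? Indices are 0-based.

Step 1: pivot at (0,0) is 8.
  row1 ← row1 − (3)·row0  ⇒  L[1][0]=3, U row1=(0, 8, 9)
  row2 ← row2 − (9)·row0  ⇒  L[2][0]=9, U row2=(0, 8, 12)
Step 2: pivot at (1,1) is 8.
  row2 ← row2 − (1)·row1  ⇒  L[2][1]=1, U row2=(0, 0, 3)

L[1][0] = 3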